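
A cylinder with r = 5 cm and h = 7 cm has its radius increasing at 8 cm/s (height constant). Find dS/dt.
272π cm²/s

S = 2πrh + 2πr² (lateral + bases)
dS/dt = (2πh + 4πr)·dr/dt = (2π·7 + 4π·5)·8
= 272π cm²/s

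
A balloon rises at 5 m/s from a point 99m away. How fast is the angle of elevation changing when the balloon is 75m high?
0.032089 rad/s

tan(θ) = y/99
sec²(θ) · dθ/dt = (1/99) · dy/dt
dθ/dt = cos²(θ)/99 · 5 = 99/(99² + 75²) · 5
dθ/dt = 0.032089 rad/s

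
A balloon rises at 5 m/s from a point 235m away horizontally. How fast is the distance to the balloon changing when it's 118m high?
590√69149/69149 ≈ 2.244 m/s

z² = 235² + y²
z = √(235² + 118²) = √69149
dz/dt = y/z · dy/dt = 118/√69149 · 5 = 590√69149/69149 ≈ 2.244 m/s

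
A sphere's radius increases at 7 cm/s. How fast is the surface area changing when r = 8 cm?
448π cm²/s

S = 4πr²
dS/dt = dS/dr · dr/dt = 8πr · 7
At r = 8: dS/dt = 448π cm²/s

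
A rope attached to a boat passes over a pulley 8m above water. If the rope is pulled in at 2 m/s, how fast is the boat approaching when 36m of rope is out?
18√77/77 ≈ 2.051 m/s

rope² = x² + 8²
x = √(36² - 8²) = 4√77
dx/dt = (rope/x) · d(rope)/dt = (36/(4√77)) · (-2) = -18√77/77 m/s
The boat approaches at 18√77/77 ≈ 2.051 m/s.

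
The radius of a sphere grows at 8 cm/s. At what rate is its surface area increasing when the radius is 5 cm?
320π cm²/s

S = 4πr²
dS/dt = dS/dr · dr/dt = 8πr · 8
At r = 5: dS/dt = 320π cm²/s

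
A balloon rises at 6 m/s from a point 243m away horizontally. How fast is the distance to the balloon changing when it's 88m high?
528√66793/66793 ≈ 2.043 m/s

z² = 243² + y²
z = √(243² + 88²) = √66793
dz/dt = y/z · dy/dt = 88/√66793 · 6 = 528√66793/66793 ≈ 2.043 m/s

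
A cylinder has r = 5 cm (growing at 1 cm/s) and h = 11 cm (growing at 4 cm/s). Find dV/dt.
210π cm³/s

V = πr²h
dV/dt = 2πrh·dr/dt + πr²·dh/dt
= 2π(5)(11)(1) + π(5)²(4)
= 210π cm³/s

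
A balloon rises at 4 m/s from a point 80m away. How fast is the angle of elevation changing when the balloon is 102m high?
0.019043 rad/s

tan(θ) = y/80
sec²(θ) · dθ/dt = (1/80) · dy/dt
dθ/dt = cos²(θ)/80 · 4 = 80/(80² + 102²) · 4
dθ/dt = 0.019043 rad/s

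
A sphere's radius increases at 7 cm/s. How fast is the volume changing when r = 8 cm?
1792π cm³/s

V = (4/3)πr³
dV/dt = dV/dr · dr/dt = 4πr² · 7
At r = 8: dV/dt = 1792π cm³/s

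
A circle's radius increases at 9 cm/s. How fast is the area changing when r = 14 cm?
252π cm²/s

A = πr²
dA/dt = 2πr · dr/dt = 2π(14)(9) = 252π cm²/s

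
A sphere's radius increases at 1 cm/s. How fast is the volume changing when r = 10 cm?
400π cm³/s

V = (4/3)πr³
dV/dt = dV/dr · dr/dt = 4πr² · 1
At r = 10: dV/dt = 400π cm³/s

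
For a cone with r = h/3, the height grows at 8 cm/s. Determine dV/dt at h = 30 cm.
800π cm³/s

V = (1/3)π(h/3)²h = πh³/27
dV/dt = πh²/9 · 8
At h = 30: dV/dt = 800π cm³/s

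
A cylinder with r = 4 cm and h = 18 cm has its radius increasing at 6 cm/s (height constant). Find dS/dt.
312π cm²/s

S = 2πrh + 2πr² (lateral + bases)
dS/dt = (2πh + 4πr)·dr/dt = (2π·18 + 4π·4)·6
= 312π cm²/s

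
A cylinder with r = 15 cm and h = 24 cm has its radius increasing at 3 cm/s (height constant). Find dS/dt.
324π cm²/s

S = 2πrh + 2πr² (lateral + bases)
dS/dt = (2πh + 4πr)·dr/dt = (2π·24 + 4π·15)·3
= 324π cm²/s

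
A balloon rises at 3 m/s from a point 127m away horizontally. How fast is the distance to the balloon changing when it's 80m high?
240√22529/22529 ≈ 1.599 m/s

z² = 127² + y²
z = √(127² + 80²) = √22529
dz/dt = y/z · dy/dt = 80/√22529 · 3 = 240√22529/22529 ≈ 1.599 m/s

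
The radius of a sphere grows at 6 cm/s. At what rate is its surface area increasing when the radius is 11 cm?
528π cm²/s

S = 4πr²
dS/dt = dS/dr · dr/dt = 8πr · 6
At r = 11: dS/dt = 528π cm²/s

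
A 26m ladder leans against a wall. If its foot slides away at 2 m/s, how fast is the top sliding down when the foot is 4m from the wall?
4√165/165 ≈ 0.3114 m/s

x² + y² = 26²
2x·dx/dt + 2y·dy/dt = 0
dy/dt = -x/y · dx/dt = -4/(2√165) · 2 = -4√165/165 m/s
The top is descending at 4√165/165 ≈ 0.3114 m/s.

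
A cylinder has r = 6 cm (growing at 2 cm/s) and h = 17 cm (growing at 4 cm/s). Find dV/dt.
552π cm³/s

V = πr²h
dV/dt = 2πrh·dr/dt + πr²·dh/dt
= 2π(6)(17)(2) + π(6)²(4)
= 552π cm³/s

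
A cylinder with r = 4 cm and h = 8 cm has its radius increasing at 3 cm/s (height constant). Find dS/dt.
96π cm²/s

S = 2πrh + 2πr² (lateral + bases)
dS/dt = (2πh + 4πr)·dr/dt = (2π·8 + 4π·4)·3
= 96π cm²/s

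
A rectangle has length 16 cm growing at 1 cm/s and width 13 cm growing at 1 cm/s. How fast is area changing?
29 cm²/s

A = lw
dA/dt = w·dl/dt + l·dw/dt = 13·1 + 16·1 = 29 cm²/s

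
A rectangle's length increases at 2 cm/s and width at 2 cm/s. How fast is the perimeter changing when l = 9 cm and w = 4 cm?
8 cm/s

P = 2(l + w)
dP/dt = 2(dl/dt + dw/dt) = 2(2 + 2) = 8 cm/s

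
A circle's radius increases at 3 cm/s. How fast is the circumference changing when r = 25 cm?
6π cm/s

C = 2πr
dC/dt = 2π · dr/dt = 2π · 3 = 6π cm/s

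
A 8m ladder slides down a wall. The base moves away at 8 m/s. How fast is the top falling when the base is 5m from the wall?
40√39/39 ≈ 6.405 m/s

x² + y² = 8²
2x·dx/dt + 2y·dy/dt = 0
dy/dt = -x/y · dx/dt = -5/√39 · 8 = -40√39/39 m/s
The top is descending at 40√39/39 ≈ 6.405 m/s.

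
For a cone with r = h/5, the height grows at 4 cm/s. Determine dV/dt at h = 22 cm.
1936π/25 cm³/s

V = (1/3)π(h/5)²h = πh³/75
dV/dt = πh²/25 · 4
At h = 22: dV/dt = 1936π/25 cm³/s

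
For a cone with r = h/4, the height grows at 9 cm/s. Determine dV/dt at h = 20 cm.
225π cm³/s

V = (1/3)π(h/4)²h = πh³/48
dV/dt = πh²/16 · 9
At h = 20: dV/dt = 225π cm³/s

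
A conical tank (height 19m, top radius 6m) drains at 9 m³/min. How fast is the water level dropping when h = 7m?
361/(196π) ≈ 0.5863 m/min

r/h = 6/19, so r = (6/19)h
V = (1/3)πr²h = (1/3)π((6/19)h)²h = (12/361)πh³
dV/dh = (36/361)πh²
dh/dt = (dV/dt)/(dV/dh) = -9/((36/361)π·7²) = -361/(196π) m/min
The level is dropping at 361/(196π) ≈ 0.5863 m/min.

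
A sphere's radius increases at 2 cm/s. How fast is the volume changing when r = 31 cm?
7688π cm³/s

V = (4/3)πr³
dV/dt = dV/dr · dr/dt = 4πr² · 2
At r = 31: dV/dt = 7688π cm³/s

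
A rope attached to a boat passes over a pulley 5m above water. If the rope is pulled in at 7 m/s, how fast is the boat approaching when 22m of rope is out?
154√51/153 ≈ 7.188 m/s

rope² = x² + 5²
x = √(22² - 5²) = 3√51
dx/dt = (rope/x) · d(rope)/dt = (22/(3√51)) · (-7) = -154√51/153 m/s
The boat approaches at 154√51/153 ≈ 7.188 m/s.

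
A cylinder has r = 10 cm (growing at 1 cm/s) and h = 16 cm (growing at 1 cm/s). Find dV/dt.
420π cm³/s

V = πr²h
dV/dt = 2πrh·dr/dt + πr²·dh/dt
= 2π(10)(16)(1) + π(10)²(1)
= 420π cm³/s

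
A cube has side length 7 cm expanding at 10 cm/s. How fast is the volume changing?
1470 cm³/s

V = s³
dV/dt = 3s² · ds/dt = 3·7²·10 = 1470 cm³/s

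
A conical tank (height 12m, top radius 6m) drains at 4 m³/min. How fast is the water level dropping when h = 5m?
16/(25π) ≈ 0.2037 m/min

r/h = 6/12, so r = (1/2)h
V = (1/3)πr²h = (1/3)π((1/2)h)²h = (1/12)πh³
dV/dh = (1/4)πh²
dh/dt = (dV/dt)/(dV/dh) = -4/((1/4)π·5²) = -16/(25π) m/min
The level is dropping at 16/(25π) ≈ 0.2037 m/min.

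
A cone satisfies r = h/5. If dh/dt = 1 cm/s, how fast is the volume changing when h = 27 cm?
729π/25 cm³/s

V = (1/3)π(h/5)²h = πh³/75
dV/dt = πh²/25 · 1
At h = 27: dV/dt = 729π/25 cm³/s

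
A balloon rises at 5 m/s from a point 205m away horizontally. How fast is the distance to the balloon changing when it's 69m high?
345√46786/46786 ≈ 1.595 m/s

z² = 205² + y²
z = √(205² + 69²) = √46786
dz/dt = y/z · dy/dt = 69/√46786 · 5 = 345√46786/46786 ≈ 1.595 m/s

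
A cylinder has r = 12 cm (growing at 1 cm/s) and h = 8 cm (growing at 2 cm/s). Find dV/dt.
480π cm³/s

V = πr²h
dV/dt = 2πrh·dr/dt + πr²·dh/dt
= 2π(12)(8)(1) + π(12)²(2)
= 480π cm³/s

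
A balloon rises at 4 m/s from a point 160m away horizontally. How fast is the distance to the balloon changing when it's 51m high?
204√28201/28201 ≈ 1.215 m/s

z² = 160² + y²
z = √(160² + 51²) = √28201
dz/dt = y/z · dy/dt = 51/√28201 · 4 = 204√28201/28201 ≈ 1.215 m/s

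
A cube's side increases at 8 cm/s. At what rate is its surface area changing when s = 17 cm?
1632 cm²/s

A = 6s²
dA/dt = 12s · ds/dt = 12·17·8 = 1632 cm²/s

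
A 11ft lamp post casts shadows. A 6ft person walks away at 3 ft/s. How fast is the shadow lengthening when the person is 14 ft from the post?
18/5 ft/s

By similar triangles: 11/(x+s) = 6/s
Solving: s = 6x/5
ds/dt = 6/5 · dx/dt = 6/5 · 3 = 18/5 ft/s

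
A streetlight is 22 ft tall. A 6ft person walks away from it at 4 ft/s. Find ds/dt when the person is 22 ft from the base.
3/2 ft/s

By similar triangles: 22/(x+s) = 6/s
Solving: s = 6x/16
ds/dt = 6/16 · dx/dt = 3/8 · 4 = 3/2 ft/s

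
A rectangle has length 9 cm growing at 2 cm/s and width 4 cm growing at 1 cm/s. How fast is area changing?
17 cm²/s

A = lw
dA/dt = w·dl/dt + l·dw/dt = 4·2 + 9·1 = 17 cm²/s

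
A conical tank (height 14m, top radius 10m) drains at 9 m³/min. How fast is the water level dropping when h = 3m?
49/(25π) ≈ 0.6239 m/min

r/h = 10/14, so r = (5/7)h
V = (1/3)πr²h = (1/3)π((5/7)h)²h = (25/147)πh³
dV/dh = (25/49)πh²
dh/dt = (dV/dt)/(dV/dh) = -9/((25/49)π·3²) = -49/(25π) m/min
The level is dropping at 49/(25π) ≈ 0.6239 m/min.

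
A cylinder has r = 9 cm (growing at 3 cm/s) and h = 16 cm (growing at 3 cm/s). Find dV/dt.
1107π cm³/s

V = πr²h
dV/dt = 2πrh·dr/dt + πr²·dh/dt
= 2π(9)(16)(3) + π(9)²(3)
= 1107π cm³/s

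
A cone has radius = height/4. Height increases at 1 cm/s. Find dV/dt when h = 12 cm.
9π cm³/s

V = (1/3)π(h/4)²h = πh³/48
dV/dt = πh²/16 · 1
At h = 12: dV/dt = 9π cm³/s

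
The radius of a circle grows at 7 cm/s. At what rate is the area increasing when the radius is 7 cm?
98π cm²/s

A = πr²
dA/dt = 2πr · dr/dt = 2π(7)(7) = 98π cm²/s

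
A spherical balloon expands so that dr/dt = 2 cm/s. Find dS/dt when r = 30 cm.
480π cm²/s

S = 4πr²
dS/dt = dS/dr · dr/dt = 8πr · 2
At r = 30: dS/dt = 480π cm²/s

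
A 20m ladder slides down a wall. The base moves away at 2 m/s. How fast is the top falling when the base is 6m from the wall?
6√91/91 ≈ 0.629 m/s

x² + y² = 20²
2x·dx/dt + 2y·dy/dt = 0
dy/dt = -x/y · dx/dt = -6/(2√91) · 2 = -6√91/91 m/s
The top is descending at 6√91/91 ≈ 0.629 m/s.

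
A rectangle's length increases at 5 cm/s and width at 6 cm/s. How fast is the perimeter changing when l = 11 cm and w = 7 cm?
22 cm/s

P = 2(l + w)
dP/dt = 2(dl/dt + dw/dt) = 2(5 + 6) = 22 cm/s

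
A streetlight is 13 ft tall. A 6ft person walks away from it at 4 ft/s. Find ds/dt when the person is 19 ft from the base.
24/7 ft/s

By similar triangles: 13/(x+s) = 6/s
Solving: s = 6x/7
ds/dt = 6/7 · dx/dt = 6/7 · 4 = 24/7 ft/s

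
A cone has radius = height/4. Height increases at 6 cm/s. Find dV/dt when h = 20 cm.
150π cm³/s

V = (1/3)π(h/4)²h = πh³/48
dV/dt = πh²/16 · 6
At h = 20: dV/dt = 150π cm³/s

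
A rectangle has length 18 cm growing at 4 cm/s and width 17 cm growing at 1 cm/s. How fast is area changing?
86 cm²/s

A = lw
dA/dt = w·dl/dt + l·dw/dt = 17·4 + 18·1 = 86 cm²/s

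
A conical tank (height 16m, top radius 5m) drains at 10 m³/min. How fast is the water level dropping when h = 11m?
512/(605π) ≈ 0.2694 m/min

r/h = 5/16, so r = (5/16)h
V = (1/3)πr²h = (1/3)π((5/16)h)²h = (25/768)πh³
dV/dh = (25/256)πh²
dh/dt = (dV/dt)/(dV/dh) = -10/((25/256)π·11²) = -512/(605π) m/min
The level is dropping at 512/(605π) ≈ 0.2694 m/min.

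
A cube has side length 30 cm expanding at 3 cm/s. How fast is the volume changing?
8100 cm³/s

V = s³
dV/dt = 3s² · ds/dt = 3·30²·3 = 8100 cm³/s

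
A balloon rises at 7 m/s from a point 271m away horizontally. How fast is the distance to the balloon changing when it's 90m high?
630√81541/81541 ≈ 2.206 m/s

z² = 271² + y²
z = √(271² + 90²) = √81541
dz/dt = y/z · dy/dt = 90/√81541 · 7 = 630√81541/81541 ≈ 2.206 m/s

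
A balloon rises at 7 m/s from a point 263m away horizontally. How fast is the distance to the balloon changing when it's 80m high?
560√75569/75569 ≈ 2.037 m/s

z² = 263² + y²
z = √(263² + 80²) = √75569
dz/dt = y/z · dy/dt = 80/√75569 · 7 = 560√75569/75569 ≈ 2.037 m/s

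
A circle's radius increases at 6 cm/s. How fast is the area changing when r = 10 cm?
120π cm²/s

A = πr²
dA/dt = 2πr · dr/dt = 2π(10)(6) = 120π cm²/s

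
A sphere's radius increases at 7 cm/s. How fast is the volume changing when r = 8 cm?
1792π cm³/s

V = (4/3)πr³
dV/dt = dV/dr · dr/dt = 4πr² · 7
At r = 8: dV/dt = 1792π cm³/s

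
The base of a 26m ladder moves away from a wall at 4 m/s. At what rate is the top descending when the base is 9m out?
36√595/595 ≈ 1.476 m/s

x² + y² = 26²
2x·dx/dt + 2y·dy/dt = 0
dy/dt = -x/y · dx/dt = -9/√595 · 4 = -36√595/595 m/s
The top is descending at 36√595/595 ≈ 1.476 m/s.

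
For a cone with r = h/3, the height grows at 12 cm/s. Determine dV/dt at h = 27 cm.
972π cm³/s

V = (1/3)π(h/3)²h = πh³/27
dV/dt = πh²/9 · 12
At h = 27: dV/dt = 972π cm³/s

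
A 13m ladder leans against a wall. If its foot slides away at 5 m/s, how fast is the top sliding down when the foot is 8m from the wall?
8√105/21 ≈ 3.904 m/s

x² + y² = 13²
2x·dx/dt + 2y·dy/dt = 0
dy/dt = -x/y · dx/dt = -8/√105 · 5 = -8√105/21 m/s
The top is descending at 8√105/21 ≈ 3.904 m/s.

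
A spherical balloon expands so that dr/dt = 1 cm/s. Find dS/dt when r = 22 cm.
176π cm²/s

S = 4πr²
dS/dt = dS/dr · dr/dt = 8πr · 1
At r = 22: dS/dt = 176π cm²/s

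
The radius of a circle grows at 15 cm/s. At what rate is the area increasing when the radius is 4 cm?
120π cm²/s

A = πr²
dA/dt = 2πr · dr/dt = 2π(4)(15) = 120π cm²/s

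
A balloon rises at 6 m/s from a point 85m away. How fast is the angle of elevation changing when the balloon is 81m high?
0.036994 rad/s

tan(θ) = y/85
sec²(θ) · dθ/dt = (1/85) · dy/dt
dθ/dt = cos²(θ)/85 · 6 = 85/(85² + 81²) · 6
dθ/dt = 0.036994 rad/s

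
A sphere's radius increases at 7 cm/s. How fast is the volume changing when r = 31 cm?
26908π cm³/s

V = (4/3)πr³
dV/dt = dV/dr · dr/dt = 4πr² · 7
At r = 31: dV/dt = 26908π cm³/s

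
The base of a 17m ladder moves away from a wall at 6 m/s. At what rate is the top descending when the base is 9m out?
27√13/26 ≈ 3.744 m/s

x² + y² = 17²
2x·dx/dt + 2y·dy/dt = 0
dy/dt = -x/y · dx/dt = -9/(4√13) · 6 = -27√13/26 m/s
The top is descending at 27√13/26 ≈ 3.744 m/s.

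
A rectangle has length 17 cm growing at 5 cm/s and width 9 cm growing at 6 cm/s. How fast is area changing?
147 cm²/s

A = lw
dA/dt = w·dl/dt + l·dw/dt = 9·5 + 17·6 = 147 cm²/s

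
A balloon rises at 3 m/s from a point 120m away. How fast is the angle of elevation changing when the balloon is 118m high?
0.01271 rad/s

tan(θ) = y/120
sec²(θ) · dθ/dt = (1/120) · dy/dt
dθ/dt = cos²(θ)/120 · 3 = 120/(120² + 118²) · 3
dθ/dt = 0.01271 rad/s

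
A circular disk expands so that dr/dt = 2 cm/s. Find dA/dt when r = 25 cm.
100π cm²/s

A = πr²
dA/dt = 2πr · dr/dt = 2π(25)(2) = 100π cm²/s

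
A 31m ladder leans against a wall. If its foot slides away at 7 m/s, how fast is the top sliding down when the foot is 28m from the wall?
196√177/177 ≈ 14.73 m/s

x² + y² = 31²
2x·dx/dt + 2y·dy/dt = 0
dy/dt = -x/y · dx/dt = -28/√177 · 7 = -196√177/177 m/s
The top is descending at 196√177/177 ≈ 14.73 m/s.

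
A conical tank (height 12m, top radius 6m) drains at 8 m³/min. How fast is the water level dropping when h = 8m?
1/(2π) ≈ 0.1592 m/min

r/h = 6/12, so r = (1/2)h
V = (1/3)πr²h = (1/3)π((1/2)h)²h = (1/12)πh³
dV/dh = (1/4)πh²
dh/dt = (dV/dt)/(dV/dh) = -8/((1/4)π·8²) = -1/(2π) m/min
The level is dropping at 1/(2π) ≈ 0.1592 m/min.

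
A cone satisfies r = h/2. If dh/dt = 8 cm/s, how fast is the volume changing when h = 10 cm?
200π cm³/s

V = (1/3)π(h/2)²h = πh³/12
dV/dt = πh²/4 · 8
At h = 10: dV/dt = 200π cm³/s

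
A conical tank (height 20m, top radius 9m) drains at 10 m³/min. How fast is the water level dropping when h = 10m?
40/(81π) ≈ 0.1572 m/min

r/h = 9/20, so r = (9/20)h
V = (1/3)πr²h = (1/3)π((9/20)h)²h = (27/400)πh³
dV/dh = (81/400)πh²
dh/dt = (dV/dt)/(dV/dh) = -10/((81/400)π·10²) = -40/(81π) m/min
The level is dropping at 40/(81π) ≈ 0.1572 m/min.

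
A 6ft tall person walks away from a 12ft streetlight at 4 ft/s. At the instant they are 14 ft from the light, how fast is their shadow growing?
4 ft/s

By similar triangles: 12/(x+s) = 6/s
Solving: s = 6x/6
ds/dt = 6/6 · dx/dt = 1 · 4 = 4 ft/s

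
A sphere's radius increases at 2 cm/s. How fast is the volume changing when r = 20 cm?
3200π cm³/s

V = (4/3)πr³
dV/dt = dV/dr · dr/dt = 4πr² · 2
At r = 20: dV/dt = 3200π cm³/s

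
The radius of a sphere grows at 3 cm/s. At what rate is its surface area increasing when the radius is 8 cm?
192π cm²/s

S = 4πr²
dS/dt = dS/dr · dr/dt = 8πr · 3
At r = 8: dS/dt = 192π cm²/s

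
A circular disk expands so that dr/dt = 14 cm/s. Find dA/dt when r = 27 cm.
756π cm²/s

A = πr²
dA/dt = 2πr · dr/dt = 2π(27)(14) = 756π cm²/s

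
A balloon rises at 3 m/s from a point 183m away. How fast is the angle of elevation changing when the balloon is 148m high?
0.009911 rad/s

tan(θ) = y/183
sec²(θ) · dθ/dt = (1/183) · dy/dt
dθ/dt = cos²(θ)/183 · 3 = 183/(183² + 148²) · 3
dθ/dt = 0.009911 rad/s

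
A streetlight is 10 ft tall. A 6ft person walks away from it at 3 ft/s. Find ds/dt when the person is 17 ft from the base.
9/2 ft/s

By similar triangles: 10/(x+s) = 6/s
Solving: s = 6x/4
ds/dt = 6/4 · dx/dt = 3/2 · 3 = 9/2 ft/s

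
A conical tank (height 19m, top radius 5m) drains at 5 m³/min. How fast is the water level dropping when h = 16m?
361/(1280π) ≈ 0.08977 m/min

r/h = 5/19, so r = (5/19)h
V = (1/3)πr²h = (1/3)π((5/19)h)²h = (25/1083)πh³
dV/dh = (25/361)πh²
dh/dt = (dV/dt)/(dV/dh) = -5/((25/361)π·16²) = -361/(1280π) m/min
The level is dropping at 361/(1280π) ≈ 0.08977 m/min.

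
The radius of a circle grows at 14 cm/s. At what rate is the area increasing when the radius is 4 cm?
112π cm²/s

A = πr²
dA/dt = 2πr · dr/dt = 2π(4)(14) = 112π cm²/s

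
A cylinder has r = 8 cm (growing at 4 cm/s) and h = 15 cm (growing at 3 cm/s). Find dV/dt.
1152π cm³/s

V = πr²h
dV/dt = 2πrh·dr/dt + πr²·dh/dt
= 2π(8)(15)(4) + π(8)²(3)
= 1152π cm³/s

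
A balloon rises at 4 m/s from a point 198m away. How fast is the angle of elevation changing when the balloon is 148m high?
0.012961 rad/s

tan(θ) = y/198
sec²(θ) · dθ/dt = (1/198) · dy/dt
dθ/dt = cos²(θ)/198 · 4 = 198/(198² + 148²) · 4
dθ/dt = 0.012961 rad/s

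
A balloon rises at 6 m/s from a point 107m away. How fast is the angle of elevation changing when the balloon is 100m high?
0.029931 rad/s

tan(θ) = y/107
sec²(θ) · dθ/dt = (1/107) · dy/dt
dθ/dt = cos²(θ)/107 · 6 = 107/(107² + 100²) · 6
dθ/dt = 0.029931 rad/s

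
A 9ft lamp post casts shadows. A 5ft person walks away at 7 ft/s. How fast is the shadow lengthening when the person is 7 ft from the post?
35/4 ft/s

By similar triangles: 9/(x+s) = 5/s
Solving: s = 5x/4
ds/dt = 5/4 · dx/dt = 5/4 · 7 = 35/4 ft/s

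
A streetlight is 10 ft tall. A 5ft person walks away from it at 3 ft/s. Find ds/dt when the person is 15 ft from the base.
3 ft/s

By similar triangles: 10/(x+s) = 5/s
Solving: s = 5x/5
ds/dt = 5/5 · dx/dt = 1 · 3 = 3 ft/s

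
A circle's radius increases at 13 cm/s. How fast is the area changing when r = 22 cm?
572π cm²/s

A = πr²
dA/dt = 2πr · dr/dt = 2π(22)(13) = 572π cm²/s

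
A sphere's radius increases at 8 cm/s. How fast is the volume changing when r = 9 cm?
2592π cm³/s

V = (4/3)πr³
dV/dt = dV/dr · dr/dt = 4πr² · 8
At r = 9: dV/dt = 2592π cm³/s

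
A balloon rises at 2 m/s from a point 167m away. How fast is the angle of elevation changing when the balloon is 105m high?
0.008583 rad/s

tan(θ) = y/167
sec²(θ) · dθ/dt = (1/167) · dy/dt
dθ/dt = cos²(θ)/167 · 2 = 167/(167² + 105²) · 2
dθ/dt = 0.008583 rad/s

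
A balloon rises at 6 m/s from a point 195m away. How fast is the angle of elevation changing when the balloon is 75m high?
0.026804 rad/s

tan(θ) = y/195
sec²(θ) · dθ/dt = (1/195) · dy/dt
dθ/dt = cos²(θ)/195 · 6 = 195/(195² + 75²) · 6
dθ/dt = 0.026804 rad/s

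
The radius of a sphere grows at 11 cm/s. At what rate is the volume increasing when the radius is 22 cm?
21296π cm³/s

V = (4/3)πr³
dV/dt = dV/dr · dr/dt = 4πr² · 11
At r = 22: dV/dt = 21296π cm³/s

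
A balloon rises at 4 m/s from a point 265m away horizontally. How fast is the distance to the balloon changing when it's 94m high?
376√79061/79061 ≈ 1.337 m/s

z² = 265² + y²
z = √(265² + 94²) = √79061
dz/dt = y/z · dy/dt = 94/√79061 · 4 = 376√79061/79061 ≈ 1.337 m/s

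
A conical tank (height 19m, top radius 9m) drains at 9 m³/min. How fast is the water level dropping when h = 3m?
361/(81π) ≈ 1.419 m/min

r/h = 9/19, so r = (9/19)h
V = (1/3)πr²h = (1/3)π((9/19)h)²h = (27/361)πh³
dV/dh = (81/361)πh²
dh/dt = (dV/dt)/(dV/dh) = -9/((81/361)π·3²) = -361/(81π) m/min
The level is dropping at 361/(81π) ≈ 1.419 m/min.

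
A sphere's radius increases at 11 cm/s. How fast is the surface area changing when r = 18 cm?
1584π cm²/s

S = 4πr²
dS/dt = dS/dr · dr/dt = 8πr · 11
At r = 18: dS/dt = 1584π cm²/s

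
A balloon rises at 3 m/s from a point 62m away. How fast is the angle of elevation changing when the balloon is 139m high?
0.008029 rad/s

tan(θ) = y/62
sec²(θ) · dθ/dt = (1/62) · dy/dt
dθ/dt = cos²(θ)/62 · 3 = 62/(62² + 139²) · 3
dθ/dt = 0.008029 rad/s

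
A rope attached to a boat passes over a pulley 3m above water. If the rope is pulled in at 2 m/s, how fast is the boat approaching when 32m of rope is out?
64√1015/1015 ≈ 2.009 m/s

rope² = x² + 3²
x = √(32² - 3²) = √1015
dx/dt = (rope/x) · d(rope)/dt = (32/√1015) · (-2) = -64√1015/1015 m/s
The boat approaches at 64√1015/1015 ≈ 2.009 m/s.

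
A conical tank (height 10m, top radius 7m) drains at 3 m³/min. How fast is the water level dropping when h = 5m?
12/(49π) ≈ 0.07795 m/min

r/h = 7/10, so r = (7/10)h
V = (1/3)πr²h = (1/3)π((7/10)h)²h = (49/300)πh³
dV/dh = (49/100)πh²
dh/dt = (dV/dt)/(dV/dh) = -3/((49/100)π·5²) = -12/(49π) m/min
The level is dropping at 12/(49π) ≈ 0.07795 m/min.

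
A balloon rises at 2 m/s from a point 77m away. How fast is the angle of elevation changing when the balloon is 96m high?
0.010168 rad/s

tan(θ) = y/77
sec²(θ) · dθ/dt = (1/77) · dy/dt
dθ/dt = cos²(θ)/77 · 2 = 77/(77² + 96²) · 2
dθ/dt = 0.010168 rad/s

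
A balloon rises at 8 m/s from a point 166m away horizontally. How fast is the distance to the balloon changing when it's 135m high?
1080√45781/45781 ≈ 5.048 m/s

z² = 166² + y²
z = √(166² + 135²) = √45781
dz/dt = y/z · dy/dt = 135/√45781 · 8 = 1080√45781/45781 ≈ 5.048 m/s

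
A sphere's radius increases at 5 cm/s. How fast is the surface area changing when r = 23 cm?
920π cm²/s

S = 4πr²
dS/dt = dS/dr · dr/dt = 8πr · 5
At r = 23: dS/dt = 920π cm²/s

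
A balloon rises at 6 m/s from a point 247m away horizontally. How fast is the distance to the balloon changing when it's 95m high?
15√194/97 ≈ 2.154 m/s

z² = 247² + y²
z = √(247² + 95²) = 19√194
dz/dt = y/z · dy/dt = 95/(19√194) · 6 = 15√194/97 ≈ 2.154 m/s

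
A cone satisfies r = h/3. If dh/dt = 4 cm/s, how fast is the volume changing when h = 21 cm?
196π cm³/s

V = (1/3)π(h/3)²h = πh³/27
dV/dt = πh²/9 · 4
At h = 21: dV/dt = 196π cm³/s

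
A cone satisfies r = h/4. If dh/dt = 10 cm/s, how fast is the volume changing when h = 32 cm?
640π cm³/s

V = (1/3)π(h/4)²h = πh³/48
dV/dt = πh²/16 · 10
At h = 32: dV/dt = 640π cm³/s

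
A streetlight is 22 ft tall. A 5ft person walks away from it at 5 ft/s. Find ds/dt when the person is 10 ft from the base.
25/17 ft/s

By similar triangles: 22/(x+s) = 5/s
Solving: s = 5x/17
ds/dt = 5/17 · dx/dt = 5/17 · 5 = 25/17 ft/s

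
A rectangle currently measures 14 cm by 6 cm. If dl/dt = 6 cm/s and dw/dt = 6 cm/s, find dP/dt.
24 cm/s

P = 2(l + w)
dP/dt = 2(dl/dt + dw/dt) = 2(6 + 6) = 24 cm/s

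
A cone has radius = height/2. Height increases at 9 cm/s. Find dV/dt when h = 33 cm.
9801π/4 cm³/s

V = (1/3)π(h/2)²h = πh³/12
dV/dt = πh²/4 · 9
At h = 33: dV/dt = 9801π/4 cm³/s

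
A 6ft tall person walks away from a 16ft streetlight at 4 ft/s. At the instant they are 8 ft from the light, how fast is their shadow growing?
12/5 ft/s

By similar triangles: 16/(x+s) = 6/s
Solving: s = 6x/10
ds/dt = 6/10 · dx/dt = 3/5 · 4 = 12/5 ft/s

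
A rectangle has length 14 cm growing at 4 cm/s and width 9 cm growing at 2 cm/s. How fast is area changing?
64 cm²/s

A = lw
dA/dt = w·dl/dt + l·dw/dt = 9·4 + 14·2 = 64 cm²/s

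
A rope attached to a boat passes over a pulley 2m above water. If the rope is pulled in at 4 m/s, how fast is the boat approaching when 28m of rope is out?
56√195/195 ≈ 4.01 m/s

rope² = x² + 2²
x = √(28² - 2²) = 2√195
dx/dt = (rope/x) · d(rope)/dt = (28/(2√195)) · (-4) = -56√195/195 m/s
The boat approaches at 56√195/195 ≈ 4.01 m/s.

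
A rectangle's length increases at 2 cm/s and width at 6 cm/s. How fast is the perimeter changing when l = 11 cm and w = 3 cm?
16 cm/s

P = 2(l + w)
dP/dt = 2(dl/dt + dw/dt) = 2(2 + 6) = 16 cm/s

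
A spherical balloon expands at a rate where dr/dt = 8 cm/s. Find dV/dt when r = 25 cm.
20000π cm³/s

V = (4/3)πr³
dV/dt = dV/dr · dr/dt = 4πr² · 8
At r = 25: dV/dt = 20000π cm³/s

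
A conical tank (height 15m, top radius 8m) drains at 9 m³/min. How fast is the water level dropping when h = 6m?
225/(256π) ≈ 0.2798 m/min

r/h = 8/15, so r = (8/15)h
V = (1/3)πr²h = (1/3)π((8/15)h)²h = (64/675)πh³
dV/dh = (64/225)πh²
dh/dt = (dV/dt)/(dV/dh) = -9/((64/225)π·6²) = -225/(256π) m/min
The level is dropping at 225/(256π) ≈ 0.2798 m/min.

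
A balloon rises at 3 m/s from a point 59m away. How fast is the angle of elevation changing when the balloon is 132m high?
0.008467 rad/s

tan(θ) = y/59
sec²(θ) · dθ/dt = (1/59) · dy/dt
dθ/dt = cos²(θ)/59 · 3 = 59/(59² + 132²) · 3
dθ/dt = 0.008467 rad/s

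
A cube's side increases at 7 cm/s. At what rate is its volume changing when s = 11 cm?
2541 cm³/s

V = s³
dV/dt = 3s² · ds/dt = 3·11²·7 = 2541 cm³/s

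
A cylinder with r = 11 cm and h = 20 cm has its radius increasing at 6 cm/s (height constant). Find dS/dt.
504π cm²/s

S = 2πrh + 2πr² (lateral + bases)
dS/dt = (2πh + 4πr)·dr/dt = (2π·20 + 4π·11)·6
= 504π cm²/s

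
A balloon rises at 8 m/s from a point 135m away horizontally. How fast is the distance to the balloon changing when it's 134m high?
1072√36181/36181 ≈ 5.636 m/s

z² = 135² + y²
z = √(135² + 134²) = √36181
dz/dt = y/z · dy/dt = 134/√36181 · 8 = 1072√36181/36181 ≈ 5.636 m/s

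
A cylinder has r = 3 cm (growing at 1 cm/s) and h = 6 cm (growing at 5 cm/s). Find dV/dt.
81π cm³/s

V = πr²h
dV/dt = 2πrh·dr/dt + πr²·dh/dt
= 2π(3)(6)(1) + π(3)²(5)
= 81π cm³/s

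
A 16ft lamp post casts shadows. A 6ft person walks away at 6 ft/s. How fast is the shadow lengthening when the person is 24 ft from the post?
18/5 ft/s

By similar triangles: 16/(x+s) = 6/s
Solving: s = 6x/10
ds/dt = 6/10 · dx/dt = 3/5 · 6 = 18/5 ft/s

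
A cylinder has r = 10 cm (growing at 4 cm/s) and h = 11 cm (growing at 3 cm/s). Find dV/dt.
1180π cm³/s

V = πr²h
dV/dt = 2πrh·dr/dt + πr²·dh/dt
= 2π(10)(11)(4) + π(10)²(3)
= 1180π cm³/s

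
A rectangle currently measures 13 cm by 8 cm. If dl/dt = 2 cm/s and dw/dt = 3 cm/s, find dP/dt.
10 cm/s

P = 2(l + w)
dP/dt = 2(dl/dt + dw/dt) = 2(2 + 3) = 10 cm/s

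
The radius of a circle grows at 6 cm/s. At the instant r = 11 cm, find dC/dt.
12π cm/s

C = 2πr
dC/dt = 2π · dr/dt = 2π · 6 = 12π cm/s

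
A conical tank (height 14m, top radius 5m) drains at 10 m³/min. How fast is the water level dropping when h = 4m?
49/(10π) ≈ 1.56 m/min

r/h = 5/14, so r = (5/14)h
V = (1/3)πr²h = (1/3)π((5/14)h)²h = (25/588)πh³
dV/dh = (25/196)πh²
dh/dt = (dV/dt)/(dV/dh) = -10/((25/196)π·4²) = -49/(10π) m/min
The level is dropping at 49/(10π) ≈ 1.56 m/min.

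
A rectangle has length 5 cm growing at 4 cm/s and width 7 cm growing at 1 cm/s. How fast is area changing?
33 cm²/s

A = lw
dA/dt = w·dl/dt + l·dw/dt = 7·4 + 5·1 = 33 cm²/s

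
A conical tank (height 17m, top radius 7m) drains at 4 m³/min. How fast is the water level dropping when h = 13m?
1156/(8281π) ≈ 0.04443 m/min

r/h = 7/17, so r = (7/17)h
V = (1/3)πr²h = (1/3)π((7/17)h)²h = (49/867)πh³
dV/dh = (49/289)πh²
dh/dt = (dV/dt)/(dV/dh) = -4/((49/289)π·13²) = -1156/(8281π) m/min
The level is dropping at 1156/(8281π) ≈ 0.04443 m/min.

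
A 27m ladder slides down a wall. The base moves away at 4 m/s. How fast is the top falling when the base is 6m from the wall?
8√77/77 ≈ 0.9117 m/s

x² + y² = 27²
2x·dx/dt + 2y·dy/dt = 0
dy/dt = -x/y · dx/dt = -6/(3√77) · 4 = -8√77/77 m/s
The top is descending at 8√77/77 ≈ 0.9117 m/s.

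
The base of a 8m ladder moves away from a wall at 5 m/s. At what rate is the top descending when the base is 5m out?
25√39/39 ≈ 4.003 m/s

x² + y² = 8²
2x·dx/dt + 2y·dy/dt = 0
dy/dt = -x/y · dx/dt = -5/√39 · 5 = -25√39/39 m/s
The top is descending at 25√39/39 ≈ 4.003 m/s.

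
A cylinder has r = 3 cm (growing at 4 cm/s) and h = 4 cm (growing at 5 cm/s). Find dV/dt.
141π cm³/s

V = πr²h
dV/dt = 2πrh·dr/dt + πr²·dh/dt
= 2π(3)(4)(4) + π(3)²(5)
= 141π cm³/s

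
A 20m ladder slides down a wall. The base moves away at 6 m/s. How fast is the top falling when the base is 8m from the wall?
4√21/7 ≈ 2.619 m/s

x² + y² = 20²
2x·dx/dt + 2y·dy/dt = 0
dy/dt = -x/y · dx/dt = -8/(4√21) · 6 = -4√21/7 m/s
The top is descending at 4√21/7 ≈ 2.619 m/s.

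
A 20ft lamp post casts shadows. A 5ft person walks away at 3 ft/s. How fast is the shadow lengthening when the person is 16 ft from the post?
1 ft/s

By similar triangles: 20/(x+s) = 5/s
Solving: s = 5x/15
ds/dt = 5/15 · dx/dt = 1/3 · 3 = 1 ft/s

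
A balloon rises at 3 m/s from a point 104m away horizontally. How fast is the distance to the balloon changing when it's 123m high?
369√25945/25945 ≈ 2.291 m/s

z² = 104² + y²
z = √(104² + 123²) = √25945
dz/dt = y/z · dy/dt = 123/√25945 · 3 = 369√25945/25945 ≈ 2.291 m/s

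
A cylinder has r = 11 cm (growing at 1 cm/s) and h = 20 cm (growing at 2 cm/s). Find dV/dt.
682π cm³/s

V = πr²h
dV/dt = 2πrh·dr/dt + πr²·dh/dt
= 2π(11)(20)(1) + π(11)²(2)
= 682π cm³/s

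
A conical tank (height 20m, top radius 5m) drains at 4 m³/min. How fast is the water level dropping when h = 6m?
16/(9π) ≈ 0.5659 m/min

r/h = 5/20, so r = (1/4)h
V = (1/3)πr²h = (1/3)π((1/4)h)²h = (1/48)πh³
dV/dh = (1/16)πh²
dh/dt = (dV/dt)/(dV/dh) = -4/((1/16)π·6²) = -16/(9π) m/min
The level is dropping at 16/(9π) ≈ 0.5659 m/min.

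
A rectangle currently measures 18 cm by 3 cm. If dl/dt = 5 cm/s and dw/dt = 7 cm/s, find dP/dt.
24 cm/s

P = 2(l + w)
dP/dt = 2(dl/dt + dw/dt) = 2(5 + 7) = 24 cm/s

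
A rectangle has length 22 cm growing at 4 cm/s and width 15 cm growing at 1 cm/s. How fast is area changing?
82 cm²/s

A = lw
dA/dt = w·dl/dt + l·dw/dt = 15·4 + 22·1 = 82 cm²/s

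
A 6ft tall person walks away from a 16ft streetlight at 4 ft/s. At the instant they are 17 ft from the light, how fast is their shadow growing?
12/5 ft/s

By similar triangles: 16/(x+s) = 6/s
Solving: s = 6x/10
ds/dt = 6/10 · dx/dt = 3/5 · 4 = 12/5 ft/s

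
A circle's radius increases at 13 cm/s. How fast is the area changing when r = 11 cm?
286π cm²/s

A = πr²
dA/dt = 2πr · dr/dt = 2π(11)(13) = 286π cm²/s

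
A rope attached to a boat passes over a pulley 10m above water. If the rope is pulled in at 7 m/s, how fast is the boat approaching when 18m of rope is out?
9√14/4 ≈ 8.419 m/s

rope² = x² + 10²
x = √(18² - 10²) = 4√14
dx/dt = (rope/x) · d(rope)/dt = (18/(4√14)) · (-7) = -9√14/4 m/s
The boat approaches at 9√14/4 ≈ 8.419 m/s.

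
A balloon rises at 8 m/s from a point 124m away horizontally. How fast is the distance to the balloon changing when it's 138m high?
552√8605/8605 ≈ 5.951 m/s

z² = 124² + y²
z = √(124² + 138²) = 2√8605
dz/dt = y/z · dy/dt = 138/(2√8605) · 8 = 552√8605/8605 ≈ 5.951 m/s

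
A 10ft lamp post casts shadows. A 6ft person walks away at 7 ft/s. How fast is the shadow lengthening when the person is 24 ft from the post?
21/2 ft/s

By similar triangles: 10/(x+s) = 6/s
Solving: s = 6x/4
ds/dt = 6/4 · dx/dt = 3/2 · 7 = 21/2 ft/s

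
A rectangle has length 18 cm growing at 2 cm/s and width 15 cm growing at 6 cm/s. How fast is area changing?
138 cm²/s

A = lw
dA/dt = w·dl/dt + l·dw/dt = 15·2 + 18·6 = 138 cm²/s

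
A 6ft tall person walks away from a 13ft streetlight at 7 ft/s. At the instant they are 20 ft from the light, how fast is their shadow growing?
6 ft/s

By similar triangles: 13/(x+s) = 6/s
Solving: s = 6x/7
ds/dt = 6/7 · dx/dt = 6/7 · 7 = 6 ft/s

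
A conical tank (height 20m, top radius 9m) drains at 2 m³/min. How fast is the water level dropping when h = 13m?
800/(13689π) ≈ 0.0186 m/min

r/h = 9/20, so r = (9/20)h
V = (1/3)πr²h = (1/3)π((9/20)h)²h = (27/400)πh³
dV/dh = (81/400)πh²
dh/dt = (dV/dt)/(dV/dh) = -2/((81/400)π·13²) = -800/(13689π) m/min
The level is dropping at 800/(13689π) ≈ 0.0186 m/min.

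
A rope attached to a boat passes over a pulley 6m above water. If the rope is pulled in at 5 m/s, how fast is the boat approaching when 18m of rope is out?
15√2/4 ≈ 5.303 m/s

rope² = x² + 6²
x = √(18² - 6²) = 12√2
dx/dt = (rope/x) · d(rope)/dt = (18/(12√2)) · (-5) = -15√2/4 m/s
The boat approaches at 15√2/4 ≈ 5.303 m/s.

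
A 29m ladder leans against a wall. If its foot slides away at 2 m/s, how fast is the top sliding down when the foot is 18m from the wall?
36√517/517 ≈ 1.583 m/s

x² + y² = 29²
2x·dx/dt + 2y·dy/dt = 0
dy/dt = -x/y · dx/dt = -18/√517 · 2 = -36√517/517 m/s
The top is descending at 36√517/517 ≈ 1.583 m/s.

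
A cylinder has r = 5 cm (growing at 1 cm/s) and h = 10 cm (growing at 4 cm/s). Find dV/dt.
200π cm³/s

V = πr²h
dV/dt = 2πrh·dr/dt + πr²·dh/dt
= 2π(5)(10)(1) + π(5)²(4)
= 200π cm³/s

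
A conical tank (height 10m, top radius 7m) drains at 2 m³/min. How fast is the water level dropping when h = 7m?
200/(2401π) ≈ 0.02651 m/min

r/h = 7/10, so r = (7/10)h
V = (1/3)πr²h = (1/3)π((7/10)h)²h = (49/300)πh³
dV/dh = (49/100)πh²
dh/dt = (dV/dt)/(dV/dh) = -2/((49/100)π·7²) = -200/(2401π) m/min
The level is dropping at 200/(2401π) ≈ 0.02651 m/min.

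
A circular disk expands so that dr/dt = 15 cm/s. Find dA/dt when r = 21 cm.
630π cm²/s

A = πr²
dA/dt = 2πr · dr/dt = 2π(21)(15) = 630π cm²/s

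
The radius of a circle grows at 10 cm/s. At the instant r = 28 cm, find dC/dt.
20π cm/s

C = 2πr
dC/dt = 2π · dr/dt = 2π · 10 = 20π cm/s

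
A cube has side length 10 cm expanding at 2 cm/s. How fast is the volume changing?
600 cm³/s

V = s³
dV/dt = 3s² · ds/dt = 3·10²·2 = 600 cm³/s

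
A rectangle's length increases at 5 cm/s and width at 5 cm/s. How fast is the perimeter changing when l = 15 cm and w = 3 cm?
20 cm/s

P = 2(l + w)
dP/dt = 2(dl/dt + dw/dt) = 2(5 + 5) = 20 cm/s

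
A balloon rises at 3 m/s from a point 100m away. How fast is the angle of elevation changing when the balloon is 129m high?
0.011261 rad/s

tan(θ) = y/100
sec²(θ) · dθ/dt = (1/100) · dy/dt
dθ/dt = cos²(θ)/100 · 3 = 100/(100² + 129²) · 3
dθ/dt = 0.011261 rad/s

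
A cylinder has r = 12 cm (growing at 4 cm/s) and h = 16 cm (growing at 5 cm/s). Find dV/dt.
2256π cm³/s

V = πr²h
dV/dt = 2πrh·dr/dt + πr²·dh/dt
= 2π(12)(16)(4) + π(12)²(5)
= 2256π cm³/s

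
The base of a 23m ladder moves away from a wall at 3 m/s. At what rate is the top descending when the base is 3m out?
9√130/260 ≈ 0.3947 m/s

x² + y² = 23²
2x·dx/dt + 2y·dy/dt = 0
dy/dt = -x/y · dx/dt = -3/(2√130) · 3 = -9√130/260 m/s
The top is descending at 9√130/260 ≈ 0.3947 m/s.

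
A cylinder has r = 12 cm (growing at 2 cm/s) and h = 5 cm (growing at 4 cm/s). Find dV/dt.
816π cm³/s

V = πr²h
dV/dt = 2πrh·dr/dt + πr²·dh/dt
= 2π(12)(5)(2) + π(12)²(4)
= 816π cm³/s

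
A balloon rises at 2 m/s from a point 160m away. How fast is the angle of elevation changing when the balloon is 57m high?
0.011092 rad/s

tan(θ) = y/160
sec²(θ) · dθ/dt = (1/160) · dy/dt
dθ/dt = cos²(θ)/160 · 2 = 160/(160² + 57²) · 2
dθ/dt = 0.011092 rad/s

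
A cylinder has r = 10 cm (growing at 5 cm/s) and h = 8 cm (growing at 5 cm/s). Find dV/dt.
1300π cm³/s

V = πr²h
dV/dt = 2πrh·dr/dt + πr²·dh/dt
= 2π(10)(8)(5) + π(10)²(5)
= 1300π cm³/s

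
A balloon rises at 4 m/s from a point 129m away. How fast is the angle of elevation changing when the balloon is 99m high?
0.019514 rad/s

tan(θ) = y/129
sec²(θ) · dθ/dt = (1/129) · dy/dt
dθ/dt = cos²(θ)/129 · 4 = 129/(129² + 99²) · 4
dθ/dt = 0.019514 rad/s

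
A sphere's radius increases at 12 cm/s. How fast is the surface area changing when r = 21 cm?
2016π cm²/s

S = 4πr²
dS/dt = dS/dr · dr/dt = 8πr · 12
At r = 21: dS/dt = 2016π cm²/s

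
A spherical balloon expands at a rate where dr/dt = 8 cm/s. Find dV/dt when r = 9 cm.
2592π cm³/s

V = (4/3)πr³
dV/dt = dV/dr · dr/dt = 4πr² · 8
At r = 9: dV/dt = 2592π cm³/s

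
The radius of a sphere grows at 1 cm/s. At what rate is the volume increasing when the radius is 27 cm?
2916π cm³/s

V = (4/3)πr³
dV/dt = dV/dr · dr/dt = 4πr² · 1
At r = 27: dV/dt = 2916π cm³/s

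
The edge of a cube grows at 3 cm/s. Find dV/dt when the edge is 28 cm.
7056 cm³/s

V = s³
dV/dt = 3s² · ds/dt = 3·28²·3 = 7056 cm³/s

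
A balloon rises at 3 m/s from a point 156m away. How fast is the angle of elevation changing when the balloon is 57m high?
0.016966 rad/s

tan(θ) = y/156
sec²(θ) · dθ/dt = (1/156) · dy/dt
dθ/dt = cos²(θ)/156 · 3 = 156/(156² + 57²) · 3
dθ/dt = 0.016966 rad/s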